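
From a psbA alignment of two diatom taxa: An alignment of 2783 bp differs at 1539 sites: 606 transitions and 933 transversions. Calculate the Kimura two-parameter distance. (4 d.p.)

P = 606/2783 ≈ 0.217751 and Q = 933/2783 ≈ 0.33525.
Under the Kimura two-parameter model, d = −½ ln(1 − 2P − Q) − ¼ ln(1 − 2Q).
1 − 2P − Q = 0.229248, giving −½ ln(0.229248) = 0.736475.
1 − 2Q = 0.3295, giving −¼ ln(0.3295) = 0.277545.
d = 0.736475 + 0.277545 = 1.014020.

1.0140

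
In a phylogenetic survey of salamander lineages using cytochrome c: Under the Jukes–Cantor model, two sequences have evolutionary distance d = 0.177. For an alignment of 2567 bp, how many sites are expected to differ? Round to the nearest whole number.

Invert JC69: p = (3/4)(1 − e^(−4d/3)) = 0.75 × (1 − e^(-0.236)) = 0.75 × (1 − 0.789781) = 0.157664.
Expected differing sites = pL ≈ 0.157664 × 2567 = 404.723488 ≈ 405.

405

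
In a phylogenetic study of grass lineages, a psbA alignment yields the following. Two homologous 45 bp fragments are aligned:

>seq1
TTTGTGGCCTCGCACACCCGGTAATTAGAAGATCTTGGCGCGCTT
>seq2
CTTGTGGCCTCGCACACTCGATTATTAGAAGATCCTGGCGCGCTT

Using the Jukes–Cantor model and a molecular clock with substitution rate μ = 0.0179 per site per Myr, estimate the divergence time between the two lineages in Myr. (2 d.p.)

3.36

The sequences differ at 5 of 45 sites (1, 18, 21, 23, 35), so p = 5/45 ≈ 0.111111.
d = −(3/4) ln(1 − 4p/3) = −0.75 ln(1 − 0.148148) = −0.75 ln(0.851852)
  = −0.75 × (-0.160342) = 0.120257 substitutions/site.
Under a molecular clock d = 2μt, so t = d/(2μ) = 0.120257 / (2 × 0.0179) = 3.36 Myr.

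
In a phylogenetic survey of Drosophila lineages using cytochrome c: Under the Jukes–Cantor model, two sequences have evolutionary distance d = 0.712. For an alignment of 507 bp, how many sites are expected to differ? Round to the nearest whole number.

Invert JC69: p = (3/4)(1 − e^(−4d/3)) = 0.75 × (1 − e^(-0.949333)) = 0.75 × (1 − 0.386999) = 0.459751.
Expected differing sites = pL ≈ 0.459751 × 507 = 233.093757 ≈ 233.

233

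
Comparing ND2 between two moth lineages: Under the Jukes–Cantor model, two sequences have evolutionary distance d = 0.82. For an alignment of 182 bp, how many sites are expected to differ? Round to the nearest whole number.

91

Invert JC69: p = (3/4)(1 − e^(−4d/3)) = 0.75 × (1 − e^(-1.093333)) = 0.75 × (1 − 0.335098) = 0.498677.
Expected differing sites = pL ≈ 0.498677 × 182 = 90.759214 ≈ 91.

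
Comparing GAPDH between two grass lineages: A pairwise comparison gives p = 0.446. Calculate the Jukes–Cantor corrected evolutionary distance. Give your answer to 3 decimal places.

d = −(3/4) ln(1 − 4p/3) = −0.75 ln(1 − 0.594667) = −0.75 ln(0.405333)
  = −0.75 × (-0.903046) = 0.677285 substitutions/site.

0.677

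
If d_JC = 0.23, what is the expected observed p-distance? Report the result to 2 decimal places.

0.20

p = (3/4)(1 − e^(−4d/3)) = 0.75 × (1 − e^(-0.306667)) = 0.75 × (1 − 0.735896) = 0.198078.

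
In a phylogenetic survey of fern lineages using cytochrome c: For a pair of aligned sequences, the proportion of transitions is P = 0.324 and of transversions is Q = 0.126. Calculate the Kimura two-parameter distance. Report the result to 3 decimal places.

0.816

Under the Kimura two-parameter model, d = −½ ln(1 − 2P − Q) − ¼ ln(1 − 2Q).
1 − 2P − Q = 0.226, giving −½ ln(0.226) = 0.743610.
1 − 2Q = 0.748, giving −¼ ln(0.748) = 0.072588.
d = 0.743610 + 0.072588 = 0.816198.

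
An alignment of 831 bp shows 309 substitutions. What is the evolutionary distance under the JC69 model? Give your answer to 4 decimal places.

0.5136

p = 309/831 ≈ 0.371841.
d = −(3/4) ln(1 − 4p/3) = −0.75 ln(1 − 0.495788) = −0.75 ln(0.504212)
  = −0.75 × (-0.684758) = 0.513569 substitutions/site.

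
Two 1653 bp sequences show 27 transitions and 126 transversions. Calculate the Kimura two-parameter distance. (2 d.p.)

P = 27/1653 ≈ 0.016334 and Q = 126/1653 ≈ 0.076225.
Under the Kimura two-parameter model, d = −½ ln(1 − 2P − Q) − ¼ ln(1 − 2Q).
1 − 2P − Q = 0.891107, giving −½ ln(0.891107) = 0.057645.
1 − 2Q = 0.84755, giving −¼ ln(0.84755) = 0.041351.
d = 0.057645 + 0.041351 = 0.098996.

0.10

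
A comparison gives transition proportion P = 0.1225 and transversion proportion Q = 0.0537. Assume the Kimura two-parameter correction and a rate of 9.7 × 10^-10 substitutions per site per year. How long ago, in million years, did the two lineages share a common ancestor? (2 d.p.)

106.09

Under the Kimura two-parameter model, d = −½ ln(1 − 2P − Q) − ¼ ln(1 − 2Q).
1 − 2P − Q = 0.7013, giving −½ ln(0.7013) = 0.177410.
1 − 2Q = 0.8926, giving −¼ ln(0.8926) = 0.028404.
d = 0.177410 + 0.028404 = 0.205814.
Under a molecular clock d = 2μt, so t = d/(2μ) = 0.205814 / (2 × 9.7 × 10^-10) = 106.09 million years.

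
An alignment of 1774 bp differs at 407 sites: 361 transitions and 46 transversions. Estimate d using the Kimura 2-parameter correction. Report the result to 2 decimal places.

P = 361/1774 ≈ 0.203495 and Q = 46/1774 ≈ 0.02593.
Under the Kimura two-parameter model, d = −½ ln(1 − 2P − Q) − ¼ ln(1 − 2Q).
1 − 2P − Q = 0.56708, giving −½ ln(0.56708) = 0.283627.
1 − 2Q = 0.94814, giving −¼ ln(0.94814) = 0.013313.
d = 0.283627 + 0.013313 = 0.296940.

0.30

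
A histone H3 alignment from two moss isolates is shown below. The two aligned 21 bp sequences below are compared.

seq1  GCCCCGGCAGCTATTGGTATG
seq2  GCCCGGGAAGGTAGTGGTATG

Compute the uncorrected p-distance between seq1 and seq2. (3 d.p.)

The sequences differ at 4 of 21 positions (sites 5, 8, 11, 14).
p = 4/21 = 0.190476… ≈ 0.190 (to 3 d.p.).

0.190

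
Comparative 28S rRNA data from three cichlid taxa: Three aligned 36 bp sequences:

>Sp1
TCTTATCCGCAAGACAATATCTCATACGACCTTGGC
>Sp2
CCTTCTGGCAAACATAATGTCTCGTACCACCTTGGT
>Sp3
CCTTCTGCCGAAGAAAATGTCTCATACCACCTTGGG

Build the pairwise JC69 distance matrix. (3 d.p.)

Sp1–Sp2: 12/36 sites differ → p ≈ 0.333333, d = −0.75 ln(1 − 0.444444) = 0.440839 ≈ 0.441.
Sp1–Sp3: 9/36 sites differ → p = 0.25, d = −0.75 ln(1 − 0.333333) = 0.304098 ≈ 0.304.
Sp2–Sp3: 6/36 sites differ → p ≈ 0.166667, d = −0.75 ln(1 − 0.222223) = 0.188487 ≈ 0.188.

d(Sp1,Sp2) = 0.441, d(Sp1,Sp3) = 0.304, d(Sp2,Sp3) = 0.188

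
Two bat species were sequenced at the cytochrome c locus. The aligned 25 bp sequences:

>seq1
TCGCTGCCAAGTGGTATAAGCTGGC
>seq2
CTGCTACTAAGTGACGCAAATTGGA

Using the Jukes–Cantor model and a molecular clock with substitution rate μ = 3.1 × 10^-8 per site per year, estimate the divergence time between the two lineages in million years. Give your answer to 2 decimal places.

10.69

The sequences differ at 11 of 25 sites, so p = 11/25 = 0.44.
d = −(3/4) ln(1 − 4p/3) = −0.75 ln(1 − 0.586667) = −0.75 ln(0.413333)
  = −0.75 × (-0.883502) = 0.662627 substitutions/site.
Under a molecular clock d = 2μt, so t = d/(2μ) = 0.662627 / (2 × 3.1 × 10^-8) = 10.69 million years.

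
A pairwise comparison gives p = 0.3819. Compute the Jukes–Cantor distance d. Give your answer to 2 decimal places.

0.53

d = −(3/4) ln(1 − 4p/3) = −0.75 ln(1 − 0.5092) = −0.75 ln(0.4908)
  = −0.75 × (-0.711719) = 0.533789 substitutions/site.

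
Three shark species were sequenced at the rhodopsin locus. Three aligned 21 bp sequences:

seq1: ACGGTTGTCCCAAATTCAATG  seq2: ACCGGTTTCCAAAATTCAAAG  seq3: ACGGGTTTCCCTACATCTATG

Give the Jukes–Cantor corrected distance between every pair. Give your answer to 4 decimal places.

d(seq1,seq2) = 0.2865, d(seq1,seq3) = 0.3597, d(seq2,seq3) = 0.4408

seq1–seq2: 5/21 sites differ → p ≈ 0.238095, d = −0.75 ln(1 − 0.31746) = 0.286451 ≈ 0.2865.
seq1–seq3: 6/21 sites differ → p ≈ 0.285714, d = −0.75 ln(1 − 0.380952) = 0.359679 ≈ 0.3597.
seq2–seq3: 7/21 sites differ → p ≈ 0.333333, d = −0.75 ln(1 − 0.444444) = 0.440839 ≈ 0.4408.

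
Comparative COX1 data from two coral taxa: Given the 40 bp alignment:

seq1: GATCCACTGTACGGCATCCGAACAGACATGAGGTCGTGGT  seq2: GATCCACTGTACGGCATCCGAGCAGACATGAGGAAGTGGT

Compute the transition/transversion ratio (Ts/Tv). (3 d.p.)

0.500

Transitions are A↔G and C↔T; transversions are all other mismatches.
Transitions: 1. Transversions: 2.
R = 1/2 = 0.500.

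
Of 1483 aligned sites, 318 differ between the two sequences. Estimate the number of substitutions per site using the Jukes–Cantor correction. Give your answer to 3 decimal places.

p = 318/1483 ≈ 0.21443.
d = −(3/4) ln(1 − 4p/3) = −0.75 ln(1 − 0.285907) = −0.75 ln(0.714093)
  = −0.75 × (-0.336742) = 0.252557 substitutions/site.

0.253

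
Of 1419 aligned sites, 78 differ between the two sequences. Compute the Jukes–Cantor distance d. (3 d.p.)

p = 78/1419 ≈ 0.054968.
d = −(3/4) ln(1 − 4p/3) = −0.75 ln(1 − 0.073291) = −0.75 ln(0.926709)
  = −0.75 × (-0.076116) = 0.057087 substitutions/site.

0.057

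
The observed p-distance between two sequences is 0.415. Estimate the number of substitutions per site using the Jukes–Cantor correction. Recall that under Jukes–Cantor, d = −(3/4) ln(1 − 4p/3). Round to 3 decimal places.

d = −(3/4) ln(1 − 4p/3) = −0.75 ln(1 − 0.553333) = −0.75 ln(0.446667)
  = −0.75 × (-0.805942) = 0.604457 substitutions/site.

0.604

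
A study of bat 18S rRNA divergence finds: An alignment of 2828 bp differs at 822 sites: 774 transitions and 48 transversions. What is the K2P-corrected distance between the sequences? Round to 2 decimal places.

0.42

P = 774/2828 ≈ 0.273692 and Q = 48/2828 ≈ 0.016973.
Under the Kimura two-parameter model, d = −½ ln(1 − 2P − Q) − ¼ ln(1 − 2Q).
1 − 2P − Q = 0.435643, giving −½ ln(0.435643) = 0.415466.
1 − 2Q = 0.966054, giving −¼ ln(0.966054) = 0.008634.
d = 0.415466 + 0.008634 = 0.424100.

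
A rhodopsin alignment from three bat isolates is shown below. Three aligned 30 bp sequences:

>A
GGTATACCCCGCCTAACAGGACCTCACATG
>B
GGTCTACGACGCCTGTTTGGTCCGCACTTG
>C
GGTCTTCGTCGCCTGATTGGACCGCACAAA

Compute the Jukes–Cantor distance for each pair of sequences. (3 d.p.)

d(A,B) = 0.441, d(A,C) = 0.441, d(B,C) = 0.280

A–B: 10/30 sites differ → p ≈ 0.333333, d = −0.75 ln(1 − 0.444444) = 0.440839 ≈ 0.441.
A–C: 10/30 sites differ → p ≈ 0.333333, d = −0.75 ln(1 − 0.444444) = 0.440839 ≈ 0.441.
B–C: 7/30 sites differ → p ≈ 0.233333, d = −0.75 ln(1 − 0.311111) = 0.279506 ≈ 0.280.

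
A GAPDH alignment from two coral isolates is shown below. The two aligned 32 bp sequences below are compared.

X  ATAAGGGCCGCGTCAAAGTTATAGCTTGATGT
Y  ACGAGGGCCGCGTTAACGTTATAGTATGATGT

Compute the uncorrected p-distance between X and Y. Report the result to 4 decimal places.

0.1875

The sequences differ at 6 of 32 positions (sites 2, 3, 14, 17, 25, 26).
p = 6/32 = 0.1875.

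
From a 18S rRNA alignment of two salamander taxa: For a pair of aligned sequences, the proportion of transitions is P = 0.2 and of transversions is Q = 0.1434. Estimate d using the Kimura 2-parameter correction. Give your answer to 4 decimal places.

Under the Kimura two-parameter model, d = −½ ln(1 − 2P − Q) − ¼ ln(1 − 2Q).
1 − 2P − Q = 0.4566, giving −½ ln(0.4566) = 0.391974.
1 − 2Q = 0.7132, giving −¼ ln(0.7132) = 0.084498.
d = 0.391974 + 0.084498 = 0.476472.

0.4765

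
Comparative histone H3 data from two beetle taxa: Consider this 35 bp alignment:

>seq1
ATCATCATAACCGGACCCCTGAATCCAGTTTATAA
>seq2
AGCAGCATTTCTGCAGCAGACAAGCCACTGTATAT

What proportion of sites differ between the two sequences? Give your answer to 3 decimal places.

The sequences differ at 15 of 35 positions.
p = 15/35 = 0.428571… ≈ 0.429 (to 3 d.p.).

0.429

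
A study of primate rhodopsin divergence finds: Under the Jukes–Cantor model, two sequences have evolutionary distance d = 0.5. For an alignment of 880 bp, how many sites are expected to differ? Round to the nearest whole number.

321

Invert JC69: p = (3/4)(1 − e^(−4d/3)) = 0.75 × (1 − e^(-0.666667)) = 0.75 × (1 − 0.513417) = 0.364937.
Expected differing sites = pL ≈ 0.364937 × 880 = 321.14456 ≈ 321.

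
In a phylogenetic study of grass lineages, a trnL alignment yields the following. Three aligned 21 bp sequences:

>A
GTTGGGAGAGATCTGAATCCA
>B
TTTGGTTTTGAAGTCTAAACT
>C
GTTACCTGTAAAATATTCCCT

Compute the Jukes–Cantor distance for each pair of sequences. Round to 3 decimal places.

d(A,B) = 1.076, d(A,C) = 1.309, d(B,C) = 0.899

A–B: 12/21 sites differ → p ≈ 0.571429, d = −0.75 ln(1 − 0.761905) = 1.076314 ≈ 1.076.
A–C: 13/21 sites differ → p ≈ 0.619048, d = −0.75 ln(1 − 0.825397) = 1.308930 ≈ 1.309.
B–C: 11/21 sites differ → p ≈ 0.52381, d = −0.75 ln(1 − 0.698413) = 0.899023 ≈ 0.899.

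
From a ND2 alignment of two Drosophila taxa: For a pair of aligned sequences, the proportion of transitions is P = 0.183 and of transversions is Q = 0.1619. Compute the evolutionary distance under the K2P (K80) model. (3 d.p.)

Under the Kimura two-parameter model, d = −½ ln(1 − 2P − Q) − ¼ ln(1 − 2Q).
1 − 2P − Q = 0.4721, giving −½ ln(0.4721) = 0.375282.
1 − 2Q = 0.6762, giving −¼ ln(0.6762) = 0.097817.
d = 0.375282 + 0.097817 = 0.473099.

0.473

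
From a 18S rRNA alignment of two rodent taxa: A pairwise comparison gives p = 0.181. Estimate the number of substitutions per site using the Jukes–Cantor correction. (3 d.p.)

d = −(3/4) ln(1 − 4p/3) = −0.75 ln(1 − 0.241333) = −0.75 ln(0.758667)
  = −0.75 × (-0.276192) = 0.207144 substitutions/site.

0.207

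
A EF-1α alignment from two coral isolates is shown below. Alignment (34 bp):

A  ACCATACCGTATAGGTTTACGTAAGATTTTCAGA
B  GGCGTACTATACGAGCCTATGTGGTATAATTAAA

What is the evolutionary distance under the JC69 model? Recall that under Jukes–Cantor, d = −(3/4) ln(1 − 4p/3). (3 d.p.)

The sequences differ at 18 of 34 sites, so p = 18/34 ≈ 0.529412.
d = −(3/4) ln(1 − 4p/3) = −0.75 ln(1 − 0.705883) = −0.75 ln(0.294117)
  = −0.75 × (-1.223778) = 0.917834 substitutions/site.

0.918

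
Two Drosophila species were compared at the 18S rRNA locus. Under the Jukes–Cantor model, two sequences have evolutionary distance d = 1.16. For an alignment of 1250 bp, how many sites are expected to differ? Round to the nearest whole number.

Invert JC69: p = (3/4)(1 − e^(−4d/3)) = 0.75 × (1 − e^(-1.546667)) = 0.75 × (1 − 0.212957) = 0.590282.
Expected differing sites = pL ≈ 0.590282 × 1250 = 737.8525 ≈ 738.

738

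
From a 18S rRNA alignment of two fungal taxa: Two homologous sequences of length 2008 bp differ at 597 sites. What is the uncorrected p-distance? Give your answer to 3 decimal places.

p = 597/2008 = 0.297310… ≈ 0.297 (to 3 d.p.).

0.297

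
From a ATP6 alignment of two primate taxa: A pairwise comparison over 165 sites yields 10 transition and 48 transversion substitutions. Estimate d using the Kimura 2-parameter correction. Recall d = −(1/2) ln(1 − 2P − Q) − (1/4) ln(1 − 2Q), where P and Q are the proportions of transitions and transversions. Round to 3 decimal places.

P = 10/165 ≈ 0.060606 and Q = 48/165 ≈ 0.290909.
Under the Kimura two-parameter model, d = −½ ln(1 − 2P − Q) − ¼ ln(1 − 2Q).
1 − 2P − Q = 0.587879, giving −½ ln(0.587879) = 0.265617.
1 − 2Q = 0.418182, giving −¼ ln(0.418182) = 0.217960.
d = 0.265617 + 0.217960 = 0.483577.

0.484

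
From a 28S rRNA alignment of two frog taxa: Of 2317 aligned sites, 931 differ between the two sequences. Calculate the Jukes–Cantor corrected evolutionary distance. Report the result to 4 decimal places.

p = 931/2317 ≈ 0.401813.
d = −(3/4) ln(1 − 4p/3) = −0.75 ln(1 − 0.535751) = −0.75 ln(0.464249)
  = −0.75 × (-0.767334) = 0.575501 substitutions/site.

0.5755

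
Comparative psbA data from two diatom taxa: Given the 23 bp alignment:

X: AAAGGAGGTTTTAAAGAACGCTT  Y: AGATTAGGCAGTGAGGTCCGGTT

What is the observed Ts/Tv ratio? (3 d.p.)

Transitions are A↔G and C↔T; transversions are all other mismatches.
Transitions: 4. Transversions: 7.
R = 4/7 = 0.571428… ≈ 0.571 (to 3 d.p.).

0.571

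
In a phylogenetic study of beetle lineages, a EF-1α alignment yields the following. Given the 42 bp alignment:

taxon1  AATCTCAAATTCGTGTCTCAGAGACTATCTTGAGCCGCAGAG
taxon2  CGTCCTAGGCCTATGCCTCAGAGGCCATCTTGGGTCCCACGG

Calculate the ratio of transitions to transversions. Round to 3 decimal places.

Transitions are A↔G and C↔T; transversions are all other mismatches.
Transitions: 15. Transversions: 3.
R = 15/3 = 5.000.

5.000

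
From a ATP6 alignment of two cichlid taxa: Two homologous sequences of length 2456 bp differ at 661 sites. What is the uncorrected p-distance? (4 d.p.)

p = 661/2456 = 0.269136… ≈ 0.2691 (to 4 d.p.).

0.2691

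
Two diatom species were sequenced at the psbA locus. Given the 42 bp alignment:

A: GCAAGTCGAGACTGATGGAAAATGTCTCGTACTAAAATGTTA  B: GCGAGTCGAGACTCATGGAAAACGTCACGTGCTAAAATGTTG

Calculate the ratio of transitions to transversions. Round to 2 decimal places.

2.00

Transitions are A↔G and C↔T; transversions are all other mismatches.
Transitions: 4. Transversions: 2.
R = 4/2 = 2.00.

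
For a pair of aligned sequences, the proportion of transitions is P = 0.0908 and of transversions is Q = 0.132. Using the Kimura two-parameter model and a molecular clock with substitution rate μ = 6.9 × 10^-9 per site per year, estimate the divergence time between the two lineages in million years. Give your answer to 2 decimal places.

19.19

Under the Kimura two-parameter model, d = −½ ln(1 − 2P − Q) − ¼ ln(1 − 2Q).
1 − 2P − Q = 0.6864, giving −½ ln(0.6864) = 0.188147.
1 − 2Q = 0.736, giving −¼ ln(0.736) = 0.076631.
d = 0.188147 + 0.076631 = 0.264778.
Under a molecular clock d = 2μt, so t = d/(2μ) = 0.264778 / (2 × 6.9 × 10^-9) = 19.19 million years.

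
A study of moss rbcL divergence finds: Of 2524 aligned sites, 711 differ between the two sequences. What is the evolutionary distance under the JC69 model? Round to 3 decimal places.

p = 711/2524 ≈ 0.281696.
d = −(3/4) ln(1 − 4p/3) = −0.75 ln(1 − 0.375595) = −0.75 ln(0.624405)
  = −0.75 × (-0.470956) = 0.353217 substitutions/site.

0.353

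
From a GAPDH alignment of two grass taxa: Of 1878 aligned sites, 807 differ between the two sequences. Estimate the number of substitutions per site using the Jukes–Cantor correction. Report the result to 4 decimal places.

p = 807/1878 ≈ 0.429712.
d = −(3/4) ln(1 − 4p/3) = −0.75 ln(1 − 0.572949) = −0.75 ln(0.427051)
  = −0.75 × (-0.850852) = 0.638139 substitutions/site.

0.6381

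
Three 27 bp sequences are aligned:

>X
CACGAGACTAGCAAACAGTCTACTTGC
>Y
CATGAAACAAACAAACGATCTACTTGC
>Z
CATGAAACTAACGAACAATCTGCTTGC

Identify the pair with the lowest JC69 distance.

X–Y: 6/27 differ, p = 0.222, d = 0.264.
X–Z: 6/27 differ, p = 0.222, d = 0.264.
Y–Z: 4/27 differ, p = 0.148, d = 0.165.
The smallest distance is between Y and Z.

Y and Z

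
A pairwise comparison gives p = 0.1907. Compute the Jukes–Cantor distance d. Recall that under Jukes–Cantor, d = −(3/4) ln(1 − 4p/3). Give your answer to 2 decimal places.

0.22

d = −(3/4) ln(1 − 4p/3) = −0.75 ln(1 − 0.254267) = −0.75 ln(0.745733)
  = −0.75 × (-0.293388) = 0.220041 substitutions/site.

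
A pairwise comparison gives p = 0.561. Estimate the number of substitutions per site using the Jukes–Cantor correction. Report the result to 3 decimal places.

d = −(3/4) ln(1 − 4p/3) = −0.75 ln(1 − 0.748) = −0.75 ln(0.252)
  = −0.75 × (-1.378326) = 1.033745 substitutions/site.

1.034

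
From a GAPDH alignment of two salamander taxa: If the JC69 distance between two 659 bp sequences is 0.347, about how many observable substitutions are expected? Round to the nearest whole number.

183

Invert JC69: p = (3/4)(1 − e^(−4d/3)) = 0.75 × (1 − e^(-0.462667)) = 0.75 × (1 − 0.629602) = 0.277799.
Expected differing sites = pL ≈ 0.277799 × 659 = 183.069541 ≈ 183.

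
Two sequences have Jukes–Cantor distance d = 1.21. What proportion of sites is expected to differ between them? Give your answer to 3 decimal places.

0.601

p = (3/4)(1 − e^(−4d/3)) = 0.75 × (1 − e^(-1.613333)) = 0.75 × (1 − 0.199222) = 0.600584.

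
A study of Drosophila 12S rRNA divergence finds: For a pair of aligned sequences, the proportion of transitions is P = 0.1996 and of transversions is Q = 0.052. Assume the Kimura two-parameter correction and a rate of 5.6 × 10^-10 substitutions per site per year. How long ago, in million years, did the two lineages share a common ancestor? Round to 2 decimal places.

292.38

Under the Kimura two-parameter model, d = −½ ln(1 − 2P − Q) − ¼ ln(1 − 2Q).
1 − 2P − Q = 0.5488, giving −½ ln(0.5488) = 0.300011.
1 − 2Q = 0.896, giving −¼ ln(0.896) = 0.027454.
d = 0.300011 + 0.027454 = 0.327465.
Under a molecular clock d = 2μt, so t = d/(2μ) = 0.327465 / (2 × 5.6 × 10^-10) = 292.38 million years.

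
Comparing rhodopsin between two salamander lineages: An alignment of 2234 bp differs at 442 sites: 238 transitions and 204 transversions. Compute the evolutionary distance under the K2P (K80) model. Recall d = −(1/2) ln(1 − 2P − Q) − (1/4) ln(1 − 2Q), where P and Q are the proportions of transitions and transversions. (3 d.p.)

P = 238/2234 ≈ 0.106535 and Q = 204/2234 ≈ 0.091316.
Under the Kimura two-parameter model, d = −½ ln(1 − 2P − Q) − ¼ ln(1 − 2Q).
1 − 2P − Q = 0.695614, giving −½ ln(0.695614) = 0.181480.
1 − 2Q = 0.817368, giving −¼ ln(0.817368) = 0.050416.
d = 0.181480 + 0.050416 = 0.231896.

0.232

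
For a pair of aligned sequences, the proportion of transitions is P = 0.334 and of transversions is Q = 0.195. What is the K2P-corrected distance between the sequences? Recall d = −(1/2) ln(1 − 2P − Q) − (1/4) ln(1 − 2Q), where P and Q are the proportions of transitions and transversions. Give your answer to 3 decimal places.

1.117

Under the Kimura two-parameter model, d = −½ ln(1 − 2P − Q) − ¼ ln(1 − 2Q).
1 − 2P − Q = 0.137, giving −½ ln(0.137) = 0.993887.
1 − 2Q = 0.61, giving −¼ ln(0.61) = 0.123574.
d = 0.993887 + 0.123574 = 1.117461.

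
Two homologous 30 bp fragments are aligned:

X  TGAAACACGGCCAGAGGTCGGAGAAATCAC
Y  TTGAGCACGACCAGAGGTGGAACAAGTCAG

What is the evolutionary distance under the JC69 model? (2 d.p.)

The sequences differ at 9 of 30 sites (2, 3, 5, 10, 19, 21, 23, 26, 30), so p = 9/30 = 0.3.
d = −(3/4) ln(1 − 4p/3) = −0.75 ln(1 − 0.4) = −0.75 ln(0.6)
  = −0.75 × (-0.510826) = 0.383120 substitutions/site.

0.38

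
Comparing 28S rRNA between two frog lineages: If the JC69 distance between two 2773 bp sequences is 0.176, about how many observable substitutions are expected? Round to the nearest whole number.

Invert JC69: p = (3/4)(1 − e^(−4d/3)) = 0.75 × (1 − e^(-0.234667)) = 0.75 × (1 − 0.790834) = 0.156875.
Expected differing sites = pL ≈ 0.156875 × 2773 = 435.014375 ≈ 435.

435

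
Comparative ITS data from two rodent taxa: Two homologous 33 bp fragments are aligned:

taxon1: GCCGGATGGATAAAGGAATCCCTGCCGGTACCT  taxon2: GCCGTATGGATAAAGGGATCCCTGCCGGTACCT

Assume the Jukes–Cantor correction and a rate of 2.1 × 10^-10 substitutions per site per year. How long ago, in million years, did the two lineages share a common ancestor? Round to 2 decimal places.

The sequences differ at 2 of 33 sites (5, 17), so p = 2/33 ≈ 0.060606.
d = −(3/4) ln(1 − 4p/3) = −0.75 ln(1 − 0.080808) = −0.75 ln(0.919192)
  = −0.75 × (-0.084260) = 0.063195 substitutions/site.
Under a molecular clock d = 2μt, so t = d/(2μ) = 0.063195 / (2 × 2.1 × 10^-10) = 150.46 million years.

150.46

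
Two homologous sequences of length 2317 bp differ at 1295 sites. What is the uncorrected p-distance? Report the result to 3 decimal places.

0.559

p = 1295/2317 = 0.558912… ≈ 0.559 (to 3 d.p.).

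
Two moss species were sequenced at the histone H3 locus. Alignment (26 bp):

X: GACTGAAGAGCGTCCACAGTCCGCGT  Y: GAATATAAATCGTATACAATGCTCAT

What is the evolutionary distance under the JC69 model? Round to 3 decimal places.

The sequences differ at 11 of 26 sites, so p = 11/26 ≈ 0.423077.
d = −(3/4) ln(1 − 4p/3) = −0.75 ln(1 − 0.564103) = −0.75 ln(0.435897)
  = −0.75 × (-0.830349) = 0.622762 substitutions/site.

0.623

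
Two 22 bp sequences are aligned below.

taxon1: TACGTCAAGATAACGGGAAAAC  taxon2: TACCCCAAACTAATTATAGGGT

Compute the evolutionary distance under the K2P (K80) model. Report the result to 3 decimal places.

Of 22 sites, 8 differences are transitions and 4 are transversions, so P = 8/22 ≈ 0.363636 and Q = 4/22 ≈ 0.181818.
Under the Kimura two-parameter model, d = −½ ln(1 − 2P − Q) − ¼ ln(1 − 2Q).
1 − 2P − Q = 0.09091, giving −½ ln(0.09091) = 1.198943.
1 − 2Q = 0.636364, giving −¼ ln(0.636364) = 0.112996.
d = 1.198943 + 0.112996 = 1.311939.

1.312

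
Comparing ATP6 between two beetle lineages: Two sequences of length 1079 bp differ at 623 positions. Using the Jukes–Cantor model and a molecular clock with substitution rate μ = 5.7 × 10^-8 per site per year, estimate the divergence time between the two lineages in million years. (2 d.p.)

9.66

p = 623/1079 ≈ 0.577386.
d = −(3/4) ln(1 − 4p/3) = −0.75 ln(1 − 0.769848) = −0.75 ln(0.230152)
  = −0.75 × (-1.469015) = 1.101761 substitutions/site.
Under a molecular clock d = 2μt, so t = d/(2μ) = 1.101761 / (2 × 5.7 × 10^-8) = 9.66 million years.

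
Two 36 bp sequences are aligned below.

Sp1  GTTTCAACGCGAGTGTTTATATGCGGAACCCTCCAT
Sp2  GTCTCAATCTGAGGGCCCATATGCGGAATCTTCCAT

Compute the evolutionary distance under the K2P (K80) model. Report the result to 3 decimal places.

0.376

Of 36 sites, 8 differences are transitions and 2 are transversions, so P = 8/36 ≈ 0.222222 and Q = 2/36 ≈ 0.055556.
Under the Kimura two-parameter model, d = −½ ln(1 − 2P − Q) − ¼ ln(1 − 2Q).
1 − 2P − Q = 0.5, giving −½ ln(0.5) = 0.346574.
1 − 2Q = 0.888888, giving −¼ ln(0.888888) = 0.029446.
d = 0.346574 + 0.029446 = 0.376020.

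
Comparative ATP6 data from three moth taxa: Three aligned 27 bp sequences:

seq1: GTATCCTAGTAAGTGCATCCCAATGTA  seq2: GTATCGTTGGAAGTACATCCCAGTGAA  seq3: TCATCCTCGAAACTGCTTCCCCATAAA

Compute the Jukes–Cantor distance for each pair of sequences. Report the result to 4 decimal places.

seq1–seq2: 6/27 sites differ → p ≈ 0.222222, d = −0.75 ln(1 − 0.296296) = 0.263548 ≈ 0.2635.
seq1–seq3: 9/27 sites differ → p ≈ 0.333333, d = −0.75 ln(1 − 0.444444) = 0.440839 ≈ 0.4408.
seq2–seq3: 11/27 sites differ → p ≈ 0.407407, d = −0.75 ln(1 − 0.543209) = 0.587647 ≈ 0.5876.

d(seq1,seq2) = 0.2635, d(seq1,seq3) = 0.4408, d(seq2,seq3) = 0.5876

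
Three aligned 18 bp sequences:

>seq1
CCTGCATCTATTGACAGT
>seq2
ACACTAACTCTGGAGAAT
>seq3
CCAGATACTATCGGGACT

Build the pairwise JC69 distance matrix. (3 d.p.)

seq1–seq2: 9/18 sites differ → p = 0.5, d = −0.75 ln(1 − 0.666667) = 0.823960 ≈ 0.824.
seq1–seq3: 8/18 sites differ → p ≈ 0.444444, d = −0.75 ln(1 − 0.592592) = 0.673455 ≈ 0.673.
seq2–seq3: 8/18 sites differ → p ≈ 0.444444, d = −0.75 ln(1 − 0.592592) = 0.673455 ≈ 0.673.

d(seq1,seq2) = 0.824, d(seq1,seq3) = 0.673, d(seq2,seq3) = 0.673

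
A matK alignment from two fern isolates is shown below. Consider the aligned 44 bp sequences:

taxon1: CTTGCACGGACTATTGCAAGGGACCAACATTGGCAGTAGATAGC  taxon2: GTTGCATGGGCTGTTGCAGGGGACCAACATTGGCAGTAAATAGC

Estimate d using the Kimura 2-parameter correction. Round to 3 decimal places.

0.155

Of 44 sites, 5 differences are transitions and 1 are transversions, so P = 5/44 ≈ 0.113636 and Q = 1/44 ≈ 0.022727.
Under the Kimura two-parameter model, d = −½ ln(1 − 2P − Q) − ¼ ln(1 − 2Q).
1 − 2P − Q = 0.750001, giving −½ ln(0.750001) = 0.143840.
1 − 2Q = 0.954546, giving −¼ ln(0.954546) = 0.011630.
d = 0.143840 + 0.011630 = 0.155470.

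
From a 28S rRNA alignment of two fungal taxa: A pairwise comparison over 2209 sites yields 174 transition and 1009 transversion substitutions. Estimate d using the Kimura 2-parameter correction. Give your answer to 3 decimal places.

1.088

P = 174/2209 ≈ 0.078769 and Q = 1009/2209 ≈ 0.456768.
Under the Kimura two-parameter model, d = −½ ln(1 − 2P − Q) − ¼ ln(1 − 2Q).
1 − 2P − Q = 0.385694, giving −½ ln(0.385694) = 0.476355.
1 − 2Q = 0.086464, giving −¼ ln(0.086464) = 0.612007.
d = 0.476355 + 0.612007 = 1.088362.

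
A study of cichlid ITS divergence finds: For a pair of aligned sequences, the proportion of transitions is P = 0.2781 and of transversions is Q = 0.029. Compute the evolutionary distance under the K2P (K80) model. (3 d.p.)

0.455

Under the Kimura two-parameter model, d = −½ ln(1 − 2P − Q) − ¼ ln(1 − 2Q).
1 − 2P − Q = 0.4148, giving −½ ln(0.4148) = 0.439979.
1 − 2Q = 0.942, giving −¼ ln(0.942) = 0.014938.
d = 0.439979 + 0.014938 = 0.454917.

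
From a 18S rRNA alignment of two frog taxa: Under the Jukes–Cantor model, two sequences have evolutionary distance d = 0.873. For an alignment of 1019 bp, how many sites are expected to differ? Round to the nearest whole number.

526

Invert JC69: p = (3/4)(1 − e^(−4d/3)) = 0.75 × (1 − e^(-1.164)) = 0.75 × (1 − 0.312235) = 0.515824.
Expected differing sites = pL ≈ 0.515824 × 1019 = 525.624656 ≈ 526.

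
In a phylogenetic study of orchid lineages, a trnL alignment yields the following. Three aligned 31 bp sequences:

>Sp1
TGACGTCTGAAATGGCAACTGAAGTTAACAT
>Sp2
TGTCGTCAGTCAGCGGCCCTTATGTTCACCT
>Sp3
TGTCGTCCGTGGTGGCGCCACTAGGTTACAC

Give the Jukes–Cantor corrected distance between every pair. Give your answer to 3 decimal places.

d(Sp1,Sp2) = 0.614, d(Sp1,Sp3) = 0.614, d(Sp2,Sp3) = 0.777

Sp1–Sp2: 13/31 sites differ → p ≈ 0.419355, d = −0.75 ln(1 − 0.55914) = 0.614271 ≈ 0.614.
Sp1–Sp3: 13/31 sites differ → p ≈ 0.419355, d = −0.75 ln(1 − 0.55914) = 0.614271 ≈ 0.614.
Sp2–Sp3: 15/31 sites differ → p ≈ 0.483871, d = −0.75 ln(1 − 0.645161) = 0.777068 ≈ 0.777.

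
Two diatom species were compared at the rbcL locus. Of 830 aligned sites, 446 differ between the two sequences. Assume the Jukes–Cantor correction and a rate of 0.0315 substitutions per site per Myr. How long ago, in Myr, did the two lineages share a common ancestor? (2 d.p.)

15.01

p = 446/830 ≈ 0.537349.
d = −(3/4) ln(1 − 4p/3) = −0.75 ln(1 − 0.716465) = −0.75 ln(0.283535)
  = −0.75 × (-1.260420) = 0.945315 substitutions/site.
Under a molecular clock d = 2μt, so t = d/(2μ) = 0.945315 / (2 × 0.0315) = 15.01 Myr.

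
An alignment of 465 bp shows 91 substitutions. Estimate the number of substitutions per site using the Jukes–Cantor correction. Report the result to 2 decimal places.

0.23

p = 91/465 ≈ 0.195699.
d = −(3/4) ln(1 − 4p/3) = −0.75 ln(1 − 0.260932) = −0.75 ln(0.739068)
  = −0.75 × (-0.302365) = 0.226774 substitutions/site.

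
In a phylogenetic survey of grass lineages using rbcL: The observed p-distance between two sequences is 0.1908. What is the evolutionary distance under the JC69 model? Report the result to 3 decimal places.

d = −(3/4) ln(1 − 4p/3) = −0.75 ln(1 − 0.2544) = −0.75 ln(0.7456)
  = −0.75 × (-0.293566) = 0.220175 substitutions/site.

0.220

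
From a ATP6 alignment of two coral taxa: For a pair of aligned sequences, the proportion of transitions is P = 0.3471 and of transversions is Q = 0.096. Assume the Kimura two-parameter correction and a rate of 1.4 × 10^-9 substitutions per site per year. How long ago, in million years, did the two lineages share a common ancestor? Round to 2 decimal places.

Under the Kimura two-parameter model, d = −½ ln(1 − 2P − Q) − ¼ ln(1 − 2Q).
1 − 2P − Q = 0.2098, giving −½ ln(0.2098) = 0.780800.
1 − 2Q = 0.808, giving −¼ ln(0.808) = 0.053298.
d = 0.780800 + 0.053298 = 0.834098.
Under a molecular clock d = 2μt, so t = d/(2μ) = 0.834098 / (2 × 1.4 × 10^-9) = 297.89 million years.

297.89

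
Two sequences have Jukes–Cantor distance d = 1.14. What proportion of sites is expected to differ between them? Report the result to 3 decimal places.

0.586

p = (3/4)(1 − e^(−4d/3)) = 0.75 × (1 − e^(-1.52)) = 0.75 × (1 − 0.218712) = 0.585966.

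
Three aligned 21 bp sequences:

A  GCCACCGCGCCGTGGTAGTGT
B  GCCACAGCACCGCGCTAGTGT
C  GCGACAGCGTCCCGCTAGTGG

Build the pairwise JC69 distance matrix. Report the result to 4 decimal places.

d(A,B) = 0.2197, d(A,C) = 0.4408, d(B,C) = 0.2865

A–B: 4/21 sites differ → p ≈ 0.190476, d = −0.75 ln(1 − 0.253968) = 0.219740 ≈ 0.2197.
A–C: 7/21 sites differ → p ≈ 0.333333, d = −0.75 ln(1 − 0.444444) = 0.440839 ≈ 0.4408.
B–C: 5/21 sites differ → p ≈ 0.238095, d = −0.75 ln(1 − 0.31746) = 0.286451 ≈ 0.2865.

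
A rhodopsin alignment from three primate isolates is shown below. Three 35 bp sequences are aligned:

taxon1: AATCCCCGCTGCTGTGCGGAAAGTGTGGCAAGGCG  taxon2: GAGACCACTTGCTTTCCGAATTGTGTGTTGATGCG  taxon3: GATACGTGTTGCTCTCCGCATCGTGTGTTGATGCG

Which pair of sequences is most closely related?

taxon2 and taxon3

taxon1–taxon2: 15/35 differ, p = 0.429, d = 0.635.
taxon1–taxon3: 14/35 differ, p = 0.400, d = 0.572.
taxon2–taxon3: 7/35 differ, p = 0.200, d = 0.233.
The smallest distance is between taxon2 and taxon3.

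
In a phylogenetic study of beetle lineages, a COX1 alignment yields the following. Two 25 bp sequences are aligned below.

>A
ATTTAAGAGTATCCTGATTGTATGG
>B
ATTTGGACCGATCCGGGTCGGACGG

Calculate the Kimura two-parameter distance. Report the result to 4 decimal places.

0.6974

Of 25 sites, 6 differences are transitions and 5 are transversions, so P = 6/25 = 0.24 and Q = 5/25 = 0.2.
Under the Kimura two-parameter model, d = −½ ln(1 − 2P − Q) − ¼ ln(1 − 2Q).
1 − 2P − Q = 0.32, giving −½ ln(0.32) = 0.569717.
1 − 2Q = 0.6, giving −¼ ln(0.6) = 0.127706.
d = 0.569717 + 0.127706 = 0.697423.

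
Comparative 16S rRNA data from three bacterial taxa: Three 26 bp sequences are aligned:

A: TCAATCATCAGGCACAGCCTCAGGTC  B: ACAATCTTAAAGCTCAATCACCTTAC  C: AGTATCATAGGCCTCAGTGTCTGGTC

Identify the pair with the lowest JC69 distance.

A and C

A–B: 12/26 differ, p = 0.462, d = 0.717.
A–C: 10/26 differ, p = 0.385, d = 0.539.
B–C: 13/26 differ, p = 0.500, d = 0.824.
The smallest distance is between A and C.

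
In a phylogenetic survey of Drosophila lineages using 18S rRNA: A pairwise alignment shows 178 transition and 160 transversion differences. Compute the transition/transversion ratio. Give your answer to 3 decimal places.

R = 178/160 = 1.1125 ≈ 1.113 (to 3 d.p.).

1.113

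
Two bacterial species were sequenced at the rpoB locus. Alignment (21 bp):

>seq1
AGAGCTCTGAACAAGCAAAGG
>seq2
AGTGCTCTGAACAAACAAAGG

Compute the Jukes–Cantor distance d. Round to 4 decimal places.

The sequences differ at 2 of 21 sites (3, 15), so p = 2/21 ≈ 0.095238.
d = −(3/4) ln(1 − 4p/3) = −0.75 ln(1 − 0.126984) = −0.75 ln(0.873016)
  = −0.75 × (-0.135801) = 0.101851 substitutions/site.

0.1019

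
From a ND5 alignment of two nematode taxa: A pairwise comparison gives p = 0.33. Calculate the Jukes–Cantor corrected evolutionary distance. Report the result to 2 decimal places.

0.43

d = −(3/4) ln(1 − 4p/3) = −0.75 ln(1 − 0.44) = −0.75 ln(0.56)
  = −0.75 × (-0.579818) = 0.434864 substitutions/site.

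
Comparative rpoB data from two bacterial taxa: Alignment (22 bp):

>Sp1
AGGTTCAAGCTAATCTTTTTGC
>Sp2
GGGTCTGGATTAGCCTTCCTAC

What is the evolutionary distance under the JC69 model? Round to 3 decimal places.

The sequences differ at 12 of 22 sites, so p = 12/22 ≈ 0.545455.
d = −(3/4) ln(1 − 4p/3) = −0.75 ln(1 − 0.727273) = −0.75 ln(0.272727)
  = −0.75 × (-1.299284) = 0.974463 substitutions/site.

0.974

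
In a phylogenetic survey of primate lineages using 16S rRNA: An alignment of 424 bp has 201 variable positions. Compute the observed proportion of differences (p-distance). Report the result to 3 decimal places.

0.474

p = 201/424 = 0.474056… ≈ 0.474 (to 3 d.p.).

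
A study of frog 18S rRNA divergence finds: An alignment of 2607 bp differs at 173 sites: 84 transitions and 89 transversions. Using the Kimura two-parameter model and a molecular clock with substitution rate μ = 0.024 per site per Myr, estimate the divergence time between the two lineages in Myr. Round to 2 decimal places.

P = 84/2607 ≈ 0.032221 and Q = 89/2607 ≈ 0.034139.
Under the Kimura two-parameter model, d = −½ ln(1 − 2P − Q) − ¼ ln(1 − 2Q).
1 − 2P − Q = 0.901419, giving −½ ln(0.901419) = 0.051893.
1 − 2Q = 0.931722, giving −¼ ln(0.931722) = 0.017680.
d = 0.051893 + 0.017680 = 0.069573.
Under a molecular clock d = 2μt, so t = d/(2μ) = 0.069573 / (2 × 0.024) = 1.45 Myr.

1.45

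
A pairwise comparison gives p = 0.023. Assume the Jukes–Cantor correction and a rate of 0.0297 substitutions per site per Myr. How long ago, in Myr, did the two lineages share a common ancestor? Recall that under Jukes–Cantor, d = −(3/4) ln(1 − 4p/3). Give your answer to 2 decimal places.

d = −(3/4) ln(1 − 4p/3) = −0.75 ln(1 − 0.030667) = −0.75 ln(0.969333)
  = −0.75 × (-0.031147) = 0.023360 substitutions/site.
Under a molecular clock d = 2μt, so t = d/(2μ) = 0.023360 / (2 × 0.0297) = 0.39 Myr.

0.39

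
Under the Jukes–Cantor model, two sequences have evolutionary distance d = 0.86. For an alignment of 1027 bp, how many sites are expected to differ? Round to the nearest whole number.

526

Invert JC69: p = (3/4)(1 − e^(−4d/3)) = 0.75 × (1 − e^(-1.146667)) = 0.75 × (1 − 0.317694) = 0.511730.
Expected differing sites = pL ≈ 0.511730 × 1027 = 525.54671 ≈ 526.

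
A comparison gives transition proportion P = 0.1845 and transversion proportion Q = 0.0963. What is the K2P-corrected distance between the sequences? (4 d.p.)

Under the Kimura two-parameter model, d = −½ ln(1 − 2P − Q) − ¼ ln(1 − 2Q).
1 − 2P − Q = 0.5347, giving −½ ln(0.5347) = 0.313025.
1 − 2Q = 0.8074, giving −¼ ln(0.8074) = 0.053484.
d = 0.313025 + 0.053484 = 0.366509.

0.3665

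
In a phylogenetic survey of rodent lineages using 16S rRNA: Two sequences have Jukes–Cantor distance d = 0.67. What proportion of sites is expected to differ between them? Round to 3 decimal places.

p = (3/4)(1 − e^(−4d/3)) = 0.75 × (1 − e^(-0.893333)) = 0.75 × (1 − 0.409289) = 0.443033.

0.443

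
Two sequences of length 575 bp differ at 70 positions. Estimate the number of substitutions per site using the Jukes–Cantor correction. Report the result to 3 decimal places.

0.133

p = 70/575 ≈ 0.121739.
d = −(3/4) ln(1 − 4p/3) = −0.75 ln(1 − 0.162319) = −0.75 ln(0.837681)
  = −0.75 × (-0.177118) = 0.132839 substitutions/site.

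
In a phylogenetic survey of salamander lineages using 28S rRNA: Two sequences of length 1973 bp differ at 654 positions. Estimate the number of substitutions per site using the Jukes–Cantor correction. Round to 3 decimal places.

p = 654/1973 ≈ 0.331475.
d = −(3/4) ln(1 − 4p/3) = −0.75 ln(1 − 0.441967) = −0.75 ln(0.558033)
  = −0.75 × (-0.583337) = 0.437503 substitutions/site.

0.438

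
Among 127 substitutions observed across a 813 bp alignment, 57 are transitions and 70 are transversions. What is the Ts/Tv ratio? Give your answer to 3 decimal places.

0.814

R = 57/70 = 0.814285… ≈ 0.814 (to 3 d.p.).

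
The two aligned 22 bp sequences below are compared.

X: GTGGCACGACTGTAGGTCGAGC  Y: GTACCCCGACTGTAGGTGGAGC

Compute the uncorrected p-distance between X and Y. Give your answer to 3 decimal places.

The sequences differ at 4 of 22 positions (sites 3, 4, 6, 18).
p = 4/22 = 0.181818… ≈ 0.182 (to 3 d.p.).

0.182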